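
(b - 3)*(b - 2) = b^2 - 5*b + 6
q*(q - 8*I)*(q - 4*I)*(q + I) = q^4 - 11*I*q^3 - 20*q^2 - 32*I*q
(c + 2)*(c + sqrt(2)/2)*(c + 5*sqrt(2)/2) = c^3 + 2*c^2 + 3*sqrt(2)*c^2 + 5*c/2 + 6*sqrt(2)*c + 5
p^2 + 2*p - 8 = (p - 2)*(p + 4)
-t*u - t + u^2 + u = (-t + u)*(u + 1)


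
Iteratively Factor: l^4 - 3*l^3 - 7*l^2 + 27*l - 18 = (l - 3)*(l^3 - 7*l + 6) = (l - 3)*(l - 1)*(l^2 + l - 6) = (l - 3)*(l - 1)*(l + 3)*(l - 2)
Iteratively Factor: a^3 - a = (a - 1)*(a^2 + a) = a*(a - 1)*(a + 1)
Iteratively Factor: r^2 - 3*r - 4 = (r + 1)*(r - 4)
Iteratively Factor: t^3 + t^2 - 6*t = (t + 3)*(t^2 - 2*t) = (t - 2)*(t + 3)*(t)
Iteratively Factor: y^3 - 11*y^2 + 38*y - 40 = (y - 4)*(y^2 - 7*y + 10) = (y - 4)*(y - 2)*(y - 5)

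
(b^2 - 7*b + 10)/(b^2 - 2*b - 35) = (-b^2 + 7*b - 10)/(-b^2 + 2*b + 35)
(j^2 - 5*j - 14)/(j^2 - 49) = (j + 2)/(j + 7)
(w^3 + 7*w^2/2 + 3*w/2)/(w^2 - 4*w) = (2*w^2 + 7*w + 3)/(2*(w - 4))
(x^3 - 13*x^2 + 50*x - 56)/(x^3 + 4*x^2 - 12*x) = (x^2 - 11*x + 28)/(x*(x + 6))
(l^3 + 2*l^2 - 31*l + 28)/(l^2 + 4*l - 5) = (l^2 + 3*l - 28)/(l + 5)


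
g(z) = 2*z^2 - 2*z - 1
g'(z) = 4*z - 2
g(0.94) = -1.11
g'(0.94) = 1.76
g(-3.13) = 24.85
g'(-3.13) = -14.52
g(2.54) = 6.82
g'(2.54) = 8.16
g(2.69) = 8.09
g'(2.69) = 8.76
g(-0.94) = 2.65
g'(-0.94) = -5.76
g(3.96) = 22.44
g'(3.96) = 13.84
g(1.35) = -0.05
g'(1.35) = 3.40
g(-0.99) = 2.94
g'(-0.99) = -5.96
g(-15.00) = 479.00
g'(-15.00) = -62.00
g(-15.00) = 479.00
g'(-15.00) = -62.00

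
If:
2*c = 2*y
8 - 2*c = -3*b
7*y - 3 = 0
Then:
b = -50/21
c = 3/7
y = 3/7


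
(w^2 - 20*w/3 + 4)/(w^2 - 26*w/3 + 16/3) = (w - 6)/(w - 8)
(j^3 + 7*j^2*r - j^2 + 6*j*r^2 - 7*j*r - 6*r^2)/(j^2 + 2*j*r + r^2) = (j^2 + 6*j*r - j - 6*r)/(j + r)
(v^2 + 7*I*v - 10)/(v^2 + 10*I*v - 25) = (v + 2*I)/(v + 5*I)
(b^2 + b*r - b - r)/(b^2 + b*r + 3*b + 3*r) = (b - 1)/(b + 3)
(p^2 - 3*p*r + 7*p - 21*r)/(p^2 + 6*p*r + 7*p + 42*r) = (p - 3*r)/(p + 6*r)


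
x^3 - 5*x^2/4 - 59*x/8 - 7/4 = (x - 7/2)*(x + 1/4)*(x + 2)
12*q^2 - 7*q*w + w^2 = (-4*q + w)*(-3*q + w)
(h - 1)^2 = h^2 - 2*h + 1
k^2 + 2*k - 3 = (k - 1)*(k + 3)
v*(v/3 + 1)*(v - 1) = v^3/3 + 2*v^2/3 - v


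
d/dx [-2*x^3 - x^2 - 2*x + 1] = -6*x^2 - 2*x - 2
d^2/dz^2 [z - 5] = 0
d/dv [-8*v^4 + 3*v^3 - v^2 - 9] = v*(-32*v^2 + 9*v - 2)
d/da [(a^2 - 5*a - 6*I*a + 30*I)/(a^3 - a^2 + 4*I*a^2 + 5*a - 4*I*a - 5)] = (-a^4 + a^3*(10 + 12*I) + a^2*(-24 - 80*I) + a*(230 + 60*I) - 95 - 120*I)/(a^6 + a^5*(-2 + 8*I) + a^4*(-5 - 16*I) + a^3*(12 + 48*I) + a^2*(19 - 80*I) + a*(-50 + 40*I) + 25)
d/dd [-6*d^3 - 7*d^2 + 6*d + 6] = -18*d^2 - 14*d + 6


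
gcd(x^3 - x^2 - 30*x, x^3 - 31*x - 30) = x^2 - x - 30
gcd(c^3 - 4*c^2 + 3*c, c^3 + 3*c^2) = c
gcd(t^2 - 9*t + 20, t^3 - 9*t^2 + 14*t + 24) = t - 4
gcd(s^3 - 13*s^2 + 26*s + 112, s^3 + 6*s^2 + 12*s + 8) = s + 2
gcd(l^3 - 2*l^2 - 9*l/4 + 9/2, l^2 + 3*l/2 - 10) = 1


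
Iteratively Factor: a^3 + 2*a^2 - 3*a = (a - 1)*(a^2 + 3*a) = (a - 1)*(a + 3)*(a)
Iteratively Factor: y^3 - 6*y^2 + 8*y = (y)*(y^2 - 6*y + 8) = y*(y - 2)*(y - 4)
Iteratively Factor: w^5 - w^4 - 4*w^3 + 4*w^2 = (w - 2)*(w^4 + w^3 - 2*w^2) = w*(w - 2)*(w^3 + w^2 - 2*w) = w*(w - 2)*(w - 1)*(w^2 + 2*w) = w*(w - 2)*(w - 1)*(w + 2)*(w)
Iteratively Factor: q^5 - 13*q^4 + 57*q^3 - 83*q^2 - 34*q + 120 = (q - 3)*(q^4 - 10*q^3 + 27*q^2 - 2*q - 40) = (q - 5)*(q - 3)*(q^3 - 5*q^2 + 2*q + 8) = (q - 5)*(q - 3)*(q - 2)*(q^2 - 3*q - 4) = (q - 5)*(q - 3)*(q - 2)*(q + 1)*(q - 4)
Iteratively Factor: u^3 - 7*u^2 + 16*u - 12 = (u - 3)*(u^2 - 4*u + 4) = (u - 3)*(u - 2)*(u - 2)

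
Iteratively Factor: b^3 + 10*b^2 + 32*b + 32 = (b + 2)*(b^2 + 8*b + 16) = (b + 2)*(b + 4)*(b + 4)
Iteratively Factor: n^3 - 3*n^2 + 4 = (n + 1)*(n^2 - 4*n + 4) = (n - 2)*(n + 1)*(n - 2)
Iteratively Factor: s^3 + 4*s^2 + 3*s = (s)*(s^2 + 4*s + 3) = s*(s + 1)*(s + 3)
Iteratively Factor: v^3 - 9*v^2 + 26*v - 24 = (v - 3)*(v^2 - 6*v + 8) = (v - 4)*(v - 3)*(v - 2)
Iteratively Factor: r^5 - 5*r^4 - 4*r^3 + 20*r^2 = (r - 5)*(r^4 - 4*r^2) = r*(r - 5)*(r^3 - 4*r) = r*(r - 5)*(r - 2)*(r^2 + 2*r) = r*(r - 5)*(r - 2)*(r + 2)*(r)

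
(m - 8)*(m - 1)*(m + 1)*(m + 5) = m^4 - 3*m^3 - 41*m^2 + 3*m + 40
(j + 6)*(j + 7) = j^2 + 13*j + 42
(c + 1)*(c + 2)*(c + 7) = c^3 + 10*c^2 + 23*c + 14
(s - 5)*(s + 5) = s^2 - 25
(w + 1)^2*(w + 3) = w^3 + 5*w^2 + 7*w + 3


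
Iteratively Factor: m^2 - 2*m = (m - 2)*(m)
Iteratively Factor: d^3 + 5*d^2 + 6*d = (d)*(d^2 + 5*d + 6) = d*(d + 3)*(d + 2)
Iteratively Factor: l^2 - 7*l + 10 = (l - 2)*(l - 5)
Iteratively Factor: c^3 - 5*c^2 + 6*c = (c)*(c^2 - 5*c + 6) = c*(c - 2)*(c - 3)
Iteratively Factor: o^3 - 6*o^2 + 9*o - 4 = (o - 1)*(o^2 - 5*o + 4) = (o - 1)^2*(o - 4)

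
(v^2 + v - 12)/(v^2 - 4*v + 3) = (v + 4)/(v - 1)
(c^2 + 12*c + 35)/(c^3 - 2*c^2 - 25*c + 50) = (c + 7)/(c^2 - 7*c + 10)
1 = 1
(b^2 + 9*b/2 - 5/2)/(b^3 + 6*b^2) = (2*b^2 + 9*b - 5)/(2*b^2*(b + 6))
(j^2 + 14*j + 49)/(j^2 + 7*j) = (j + 7)/j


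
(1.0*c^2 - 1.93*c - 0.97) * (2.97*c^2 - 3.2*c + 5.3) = 2.97*c^4 - 8.9321*c^3 + 8.5951*c^2 - 7.125*c - 5.141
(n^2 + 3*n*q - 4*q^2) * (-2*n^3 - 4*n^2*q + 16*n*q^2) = -2*n^5 - 10*n^4*q + 12*n^3*q^2 + 64*n^2*q^3 - 64*n*q^4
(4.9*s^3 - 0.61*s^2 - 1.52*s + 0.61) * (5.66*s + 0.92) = 27.734*s^4 + 1.0554*s^3 - 9.1644*s^2 + 2.0542*s + 0.5612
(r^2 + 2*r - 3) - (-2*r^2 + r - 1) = 3*r^2 + r - 2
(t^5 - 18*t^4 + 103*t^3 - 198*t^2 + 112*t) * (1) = t^5 - 18*t^4 + 103*t^3 - 198*t^2 + 112*t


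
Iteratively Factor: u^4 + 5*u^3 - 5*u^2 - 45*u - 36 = (u - 3)*(u^3 + 8*u^2 + 19*u + 12) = (u - 3)*(u + 3)*(u^2 + 5*u + 4) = (u - 3)*(u + 3)*(u + 4)*(u + 1)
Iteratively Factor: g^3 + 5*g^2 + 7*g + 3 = (g + 1)*(g^2 + 4*g + 3) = (g + 1)^2*(g + 3)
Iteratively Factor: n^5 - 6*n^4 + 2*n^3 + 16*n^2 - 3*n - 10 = (n + 1)*(n^4 - 7*n^3 + 9*n^2 + 7*n - 10) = (n - 2)*(n + 1)*(n^3 - 5*n^2 - n + 5) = (n - 5)*(n - 2)*(n + 1)*(n^2 - 1) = (n - 5)*(n - 2)*(n - 1)*(n + 1)*(n + 1)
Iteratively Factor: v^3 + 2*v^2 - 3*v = (v)*(v^2 + 2*v - 3) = v*(v - 1)*(v + 3)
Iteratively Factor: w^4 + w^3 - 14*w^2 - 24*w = (w + 3)*(w^3 - 2*w^2 - 8*w) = (w - 4)*(w + 3)*(w^2 + 2*w) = (w - 4)*(w + 2)*(w + 3)*(w)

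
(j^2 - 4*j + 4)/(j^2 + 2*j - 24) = (j^2 - 4*j + 4)/(j^2 + 2*j - 24)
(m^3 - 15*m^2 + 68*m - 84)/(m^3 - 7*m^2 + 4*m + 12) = (m - 7)/(m + 1)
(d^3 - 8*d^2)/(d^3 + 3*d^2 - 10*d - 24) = d^2*(d - 8)/(d^3 + 3*d^2 - 10*d - 24)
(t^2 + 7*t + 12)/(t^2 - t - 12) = (t + 4)/(t - 4)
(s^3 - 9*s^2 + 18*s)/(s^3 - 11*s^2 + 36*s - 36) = s/(s - 2)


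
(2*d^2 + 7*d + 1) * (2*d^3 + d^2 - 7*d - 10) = 4*d^5 + 16*d^4 - 5*d^3 - 68*d^2 - 77*d - 10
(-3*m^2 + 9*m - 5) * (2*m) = -6*m^3 + 18*m^2 - 10*m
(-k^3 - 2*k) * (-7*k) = 7*k^4 + 14*k^2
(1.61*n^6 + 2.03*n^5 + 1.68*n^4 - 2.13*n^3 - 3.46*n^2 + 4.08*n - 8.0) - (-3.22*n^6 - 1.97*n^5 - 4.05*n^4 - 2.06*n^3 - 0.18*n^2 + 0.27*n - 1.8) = 4.83*n^6 + 4.0*n^5 + 5.73*n^4 - 0.0699999999999998*n^3 - 3.28*n^2 + 3.81*n - 6.2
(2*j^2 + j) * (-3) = -6*j^2 - 3*j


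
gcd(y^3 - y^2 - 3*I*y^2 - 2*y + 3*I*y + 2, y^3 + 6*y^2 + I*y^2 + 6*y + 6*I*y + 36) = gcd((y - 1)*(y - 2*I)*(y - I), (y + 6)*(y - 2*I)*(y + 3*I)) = y - 2*I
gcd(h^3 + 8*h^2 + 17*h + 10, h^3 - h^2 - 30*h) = h + 5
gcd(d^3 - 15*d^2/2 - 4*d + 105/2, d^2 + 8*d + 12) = 1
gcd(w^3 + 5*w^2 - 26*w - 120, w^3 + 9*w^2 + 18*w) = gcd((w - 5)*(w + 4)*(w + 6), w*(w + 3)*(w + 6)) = w + 6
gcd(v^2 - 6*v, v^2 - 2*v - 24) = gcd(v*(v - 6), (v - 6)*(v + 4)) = v - 6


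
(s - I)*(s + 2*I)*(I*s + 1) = I*s^3 + 3*I*s + 2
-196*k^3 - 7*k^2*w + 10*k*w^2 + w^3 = (-4*k + w)*(7*k + w)^2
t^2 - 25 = (t - 5)*(t + 5)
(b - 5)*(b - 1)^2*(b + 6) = b^4 - b^3 - 31*b^2 + 61*b - 30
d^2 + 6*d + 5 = (d + 1)*(d + 5)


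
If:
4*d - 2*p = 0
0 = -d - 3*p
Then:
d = 0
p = 0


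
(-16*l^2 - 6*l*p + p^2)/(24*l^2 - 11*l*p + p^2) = (2*l + p)/(-3*l + p)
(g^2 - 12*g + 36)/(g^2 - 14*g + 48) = (g - 6)/(g - 8)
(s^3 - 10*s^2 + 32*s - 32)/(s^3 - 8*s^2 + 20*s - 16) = (s - 4)/(s - 2)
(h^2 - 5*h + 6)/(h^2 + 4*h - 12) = (h - 3)/(h + 6)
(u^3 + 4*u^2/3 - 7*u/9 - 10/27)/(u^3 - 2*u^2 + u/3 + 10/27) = (3*u + 5)/(3*u - 5)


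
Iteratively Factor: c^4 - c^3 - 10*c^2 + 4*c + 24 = (c + 2)*(c^3 - 3*c^2 - 4*c + 12) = (c - 2)*(c + 2)*(c^2 - c - 6) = (c - 3)*(c - 2)*(c + 2)*(c + 2)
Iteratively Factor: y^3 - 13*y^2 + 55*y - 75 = (y - 5)*(y^2 - 8*y + 15) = (y - 5)^2*(y - 3)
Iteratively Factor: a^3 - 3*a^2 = (a)*(a^2 - 3*a) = a*(a - 3)*(a)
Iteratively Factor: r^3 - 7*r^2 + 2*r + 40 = (r - 5)*(r^2 - 2*r - 8) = (r - 5)*(r - 4)*(r + 2)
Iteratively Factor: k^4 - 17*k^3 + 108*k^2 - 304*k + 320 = (k - 5)*(k^3 - 12*k^2 + 48*k - 64) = (k - 5)*(k - 4)*(k^2 - 8*k + 16) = (k - 5)*(k - 4)^2*(k - 4)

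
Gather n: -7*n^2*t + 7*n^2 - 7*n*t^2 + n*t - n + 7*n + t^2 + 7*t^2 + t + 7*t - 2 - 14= n^2*(7 - 7*t) + n*(-7*t^2 + t + 6) + 8*t^2 + 8*t - 16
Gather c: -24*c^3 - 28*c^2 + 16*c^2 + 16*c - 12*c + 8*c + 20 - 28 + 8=-24*c^3 - 12*c^2 + 12*c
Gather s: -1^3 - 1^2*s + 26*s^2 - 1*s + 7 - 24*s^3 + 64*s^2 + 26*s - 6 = -24*s^3 + 90*s^2 + 24*s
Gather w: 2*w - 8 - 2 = 2*w - 10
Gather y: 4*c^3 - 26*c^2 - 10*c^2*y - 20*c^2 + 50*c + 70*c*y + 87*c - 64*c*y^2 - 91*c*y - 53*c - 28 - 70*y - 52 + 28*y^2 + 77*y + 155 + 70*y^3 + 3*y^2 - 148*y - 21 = 4*c^3 - 46*c^2 + 84*c + 70*y^3 + y^2*(31 - 64*c) + y*(-10*c^2 - 21*c - 141) + 54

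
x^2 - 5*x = x*(x - 5)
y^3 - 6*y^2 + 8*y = y*(y - 4)*(y - 2)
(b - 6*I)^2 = b^2 - 12*I*b - 36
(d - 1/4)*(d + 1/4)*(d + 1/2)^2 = d^4 + d^3 + 3*d^2/16 - d/16 - 1/64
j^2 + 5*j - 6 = (j - 1)*(j + 6)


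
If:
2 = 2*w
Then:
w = 1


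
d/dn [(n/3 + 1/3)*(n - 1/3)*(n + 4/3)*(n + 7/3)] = 4*n^3/3 + 13*n^2/3 + 94*n/27 + 23/81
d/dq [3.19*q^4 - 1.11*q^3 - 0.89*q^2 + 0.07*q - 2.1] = 12.76*q^3 - 3.33*q^2 - 1.78*q + 0.07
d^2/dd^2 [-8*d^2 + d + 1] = -16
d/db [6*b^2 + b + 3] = 12*b + 1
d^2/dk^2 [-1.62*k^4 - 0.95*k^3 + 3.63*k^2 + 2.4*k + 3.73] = -19.44*k^2 - 5.7*k + 7.26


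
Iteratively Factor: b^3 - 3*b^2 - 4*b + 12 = (b + 2)*(b^2 - 5*b + 6) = (b - 3)*(b + 2)*(b - 2)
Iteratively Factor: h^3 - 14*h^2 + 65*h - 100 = (h - 5)*(h^2 - 9*h + 20) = (h - 5)^2*(h - 4)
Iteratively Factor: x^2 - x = (x)*(x - 1)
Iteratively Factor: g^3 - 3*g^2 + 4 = (g - 2)*(g^2 - g - 2) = (g - 2)*(g + 1)*(g - 2)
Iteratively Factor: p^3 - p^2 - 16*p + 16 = (p - 1)*(p^2 - 16) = (p - 4)*(p - 1)*(p + 4)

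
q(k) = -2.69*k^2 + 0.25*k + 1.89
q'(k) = 0.25 - 5.38*k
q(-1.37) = -3.50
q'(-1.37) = 7.62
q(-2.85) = -20.67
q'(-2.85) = 15.58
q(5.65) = -82.57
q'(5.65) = -30.15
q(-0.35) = 1.47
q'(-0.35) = 2.13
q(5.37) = -74.34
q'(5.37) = -28.64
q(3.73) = -34.60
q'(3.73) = -19.82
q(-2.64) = -17.52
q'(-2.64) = 14.45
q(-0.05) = 1.87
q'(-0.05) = 0.52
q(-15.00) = -607.11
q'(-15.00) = 80.95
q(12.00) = -382.47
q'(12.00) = -64.31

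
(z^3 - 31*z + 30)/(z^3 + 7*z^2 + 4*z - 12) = (z - 5)/(z + 2)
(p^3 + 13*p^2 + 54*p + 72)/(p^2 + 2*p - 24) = (p^2 + 7*p + 12)/(p - 4)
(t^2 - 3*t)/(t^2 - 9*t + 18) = t/(t - 6)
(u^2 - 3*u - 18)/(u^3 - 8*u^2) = (u^2 - 3*u - 18)/(u^2*(u - 8))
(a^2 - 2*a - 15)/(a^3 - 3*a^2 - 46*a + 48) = (a^2 - 2*a - 15)/(a^3 - 3*a^2 - 46*a + 48)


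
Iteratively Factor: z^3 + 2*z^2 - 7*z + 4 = (z - 1)*(z^2 + 3*z - 4) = (z - 1)*(z + 4)*(z - 1)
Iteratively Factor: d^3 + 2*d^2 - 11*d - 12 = (d - 3)*(d^2 + 5*d + 4) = (d - 3)*(d + 4)*(d + 1)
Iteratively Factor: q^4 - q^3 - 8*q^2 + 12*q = (q)*(q^3 - q^2 - 8*q + 12) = q*(q - 2)*(q^2 + q - 6) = q*(q - 2)^2*(q + 3)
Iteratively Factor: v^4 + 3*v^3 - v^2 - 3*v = (v)*(v^3 + 3*v^2 - v - 3) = v*(v + 1)*(v^2 + 2*v - 3) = v*(v - 1)*(v + 1)*(v + 3)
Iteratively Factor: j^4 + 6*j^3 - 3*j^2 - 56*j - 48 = (j + 4)*(j^3 + 2*j^2 - 11*j - 12) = (j + 4)^2*(j^2 - 2*j - 3) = (j + 1)*(j + 4)^2*(j - 3)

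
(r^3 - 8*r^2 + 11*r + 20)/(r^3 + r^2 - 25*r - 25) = (r - 4)/(r + 5)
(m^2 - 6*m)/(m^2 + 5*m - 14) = m*(m - 6)/(m^2 + 5*m - 14)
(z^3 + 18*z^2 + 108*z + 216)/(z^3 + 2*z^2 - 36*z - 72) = (z^2 + 12*z + 36)/(z^2 - 4*z - 12)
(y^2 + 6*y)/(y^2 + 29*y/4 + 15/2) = 4*y/(4*y + 5)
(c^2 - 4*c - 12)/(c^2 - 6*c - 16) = (c - 6)/(c - 8)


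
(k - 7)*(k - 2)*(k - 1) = k^3 - 10*k^2 + 23*k - 14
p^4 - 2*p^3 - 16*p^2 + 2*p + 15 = (p - 5)*(p - 1)*(p + 1)*(p + 3)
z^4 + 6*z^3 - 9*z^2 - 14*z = z*(z - 2)*(z + 1)*(z + 7)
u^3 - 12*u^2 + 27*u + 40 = (u - 8)*(u - 5)*(u + 1)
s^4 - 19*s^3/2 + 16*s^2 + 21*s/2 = s*(s - 7)*(s - 3)*(s + 1/2)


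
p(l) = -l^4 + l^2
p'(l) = -4*l^3 + 2*l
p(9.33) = -7490.46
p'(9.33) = -3230.00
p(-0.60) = 0.23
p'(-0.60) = -0.34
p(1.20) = -0.63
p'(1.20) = -4.51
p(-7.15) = -2562.39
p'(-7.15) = 1447.80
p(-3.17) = -90.93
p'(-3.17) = 121.08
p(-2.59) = -38.29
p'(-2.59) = 64.32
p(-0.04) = 0.00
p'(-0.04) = -0.08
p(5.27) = -743.56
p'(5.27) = -574.91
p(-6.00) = -1260.00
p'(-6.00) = 852.00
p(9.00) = -6480.00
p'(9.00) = -2898.00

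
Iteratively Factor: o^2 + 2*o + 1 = (o + 1)*(o + 1)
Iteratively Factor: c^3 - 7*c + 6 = (c + 3)*(c^2 - 3*c + 2) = (c - 2)*(c + 3)*(c - 1)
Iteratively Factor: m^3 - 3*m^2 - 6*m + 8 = (m + 2)*(m^2 - 5*m + 4) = (m - 4)*(m + 2)*(m - 1)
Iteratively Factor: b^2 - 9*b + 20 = (b - 5)*(b - 4)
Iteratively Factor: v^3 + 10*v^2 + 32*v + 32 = (v + 4)*(v^2 + 6*v + 8) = (v + 4)^2*(v + 2)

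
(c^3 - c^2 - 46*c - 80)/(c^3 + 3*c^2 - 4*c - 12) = (c^2 - 3*c - 40)/(c^2 + c - 6)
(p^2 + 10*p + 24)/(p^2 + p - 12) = (p + 6)/(p - 3)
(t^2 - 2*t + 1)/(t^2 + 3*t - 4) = (t - 1)/(t + 4)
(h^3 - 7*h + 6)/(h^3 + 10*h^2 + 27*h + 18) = (h^2 - 3*h + 2)/(h^2 + 7*h + 6)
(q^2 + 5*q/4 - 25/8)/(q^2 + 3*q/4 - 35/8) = (4*q - 5)/(4*q - 7)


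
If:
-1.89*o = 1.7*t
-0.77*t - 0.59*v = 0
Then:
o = 0.689204974919261*v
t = -0.766233766233766*v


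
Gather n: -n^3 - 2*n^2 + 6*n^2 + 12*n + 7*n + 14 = -n^3 + 4*n^2 + 19*n + 14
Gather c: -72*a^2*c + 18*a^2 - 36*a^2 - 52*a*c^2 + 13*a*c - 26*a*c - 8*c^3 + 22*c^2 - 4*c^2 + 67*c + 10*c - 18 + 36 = -18*a^2 - 8*c^3 + c^2*(18 - 52*a) + c*(-72*a^2 - 13*a + 77) + 18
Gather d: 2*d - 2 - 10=2*d - 12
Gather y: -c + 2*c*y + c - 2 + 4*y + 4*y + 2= y*(2*c + 8)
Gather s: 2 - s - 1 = 1 - s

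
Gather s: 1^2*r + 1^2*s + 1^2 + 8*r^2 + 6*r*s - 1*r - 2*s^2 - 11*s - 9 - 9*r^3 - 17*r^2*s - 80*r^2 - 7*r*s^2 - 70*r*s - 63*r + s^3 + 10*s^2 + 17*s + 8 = -9*r^3 - 72*r^2 - 63*r + s^3 + s^2*(8 - 7*r) + s*(-17*r^2 - 64*r + 7)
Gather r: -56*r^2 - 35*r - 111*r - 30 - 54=-56*r^2 - 146*r - 84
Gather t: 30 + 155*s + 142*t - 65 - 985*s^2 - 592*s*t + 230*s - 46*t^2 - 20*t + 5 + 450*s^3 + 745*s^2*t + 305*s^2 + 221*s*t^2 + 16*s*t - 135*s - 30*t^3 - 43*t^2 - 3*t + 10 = 450*s^3 - 680*s^2 + 250*s - 30*t^3 + t^2*(221*s - 89) + t*(745*s^2 - 576*s + 119) - 20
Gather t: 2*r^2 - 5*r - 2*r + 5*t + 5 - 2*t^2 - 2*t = 2*r^2 - 7*r - 2*t^2 + 3*t + 5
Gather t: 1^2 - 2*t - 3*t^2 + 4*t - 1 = -3*t^2 + 2*t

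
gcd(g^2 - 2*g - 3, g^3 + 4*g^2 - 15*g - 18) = g^2 - 2*g - 3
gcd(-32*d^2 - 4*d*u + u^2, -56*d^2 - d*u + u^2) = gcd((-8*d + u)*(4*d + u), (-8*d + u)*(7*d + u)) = -8*d + u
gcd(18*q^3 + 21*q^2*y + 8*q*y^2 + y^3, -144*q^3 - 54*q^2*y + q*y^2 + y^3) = 3*q + y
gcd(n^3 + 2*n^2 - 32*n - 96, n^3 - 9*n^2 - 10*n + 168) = n^2 - 2*n - 24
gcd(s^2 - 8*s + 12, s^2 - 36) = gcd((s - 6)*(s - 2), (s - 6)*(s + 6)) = s - 6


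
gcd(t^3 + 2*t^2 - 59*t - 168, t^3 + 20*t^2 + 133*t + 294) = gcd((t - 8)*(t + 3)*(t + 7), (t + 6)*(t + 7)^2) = t + 7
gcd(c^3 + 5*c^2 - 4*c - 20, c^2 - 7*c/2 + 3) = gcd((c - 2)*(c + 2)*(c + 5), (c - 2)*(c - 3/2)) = c - 2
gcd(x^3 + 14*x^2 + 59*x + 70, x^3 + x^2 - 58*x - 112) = x^2 + 9*x + 14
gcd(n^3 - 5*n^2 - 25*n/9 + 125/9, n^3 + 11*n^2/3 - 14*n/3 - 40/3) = n + 5/3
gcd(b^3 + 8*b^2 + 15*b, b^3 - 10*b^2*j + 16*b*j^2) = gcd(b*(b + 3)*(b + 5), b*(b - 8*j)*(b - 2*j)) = b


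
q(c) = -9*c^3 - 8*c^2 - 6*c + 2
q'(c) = -27*c^2 - 16*c - 6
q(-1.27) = 15.15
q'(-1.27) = -29.23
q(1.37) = -44.38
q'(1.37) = -78.60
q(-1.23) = 14.02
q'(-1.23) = -27.17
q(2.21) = -147.48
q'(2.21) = -173.23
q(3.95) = -701.19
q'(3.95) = -490.47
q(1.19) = -31.64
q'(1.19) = -63.27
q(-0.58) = 4.54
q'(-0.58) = -5.80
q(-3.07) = 205.43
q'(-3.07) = -211.35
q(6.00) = -2266.00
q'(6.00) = -1074.00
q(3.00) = -331.00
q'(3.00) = -297.00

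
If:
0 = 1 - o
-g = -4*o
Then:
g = 4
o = 1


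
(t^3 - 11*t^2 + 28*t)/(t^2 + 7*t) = (t^2 - 11*t + 28)/(t + 7)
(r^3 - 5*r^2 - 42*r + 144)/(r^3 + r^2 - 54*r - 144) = (r - 3)/(r + 3)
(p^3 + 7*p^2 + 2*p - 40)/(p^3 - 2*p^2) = 1 + 9/p + 20/p^2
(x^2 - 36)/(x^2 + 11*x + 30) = (x - 6)/(x + 5)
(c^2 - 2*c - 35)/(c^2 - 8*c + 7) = (c + 5)/(c - 1)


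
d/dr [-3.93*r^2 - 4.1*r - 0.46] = -7.86*r - 4.1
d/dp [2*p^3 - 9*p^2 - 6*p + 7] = 6*p^2 - 18*p - 6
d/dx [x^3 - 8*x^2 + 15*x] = 3*x^2 - 16*x + 15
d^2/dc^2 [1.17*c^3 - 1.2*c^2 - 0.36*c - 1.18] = 7.02*c - 2.4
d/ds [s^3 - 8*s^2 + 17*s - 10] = 3*s^2 - 16*s + 17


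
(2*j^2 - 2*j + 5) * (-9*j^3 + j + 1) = -18*j^5 + 18*j^4 - 43*j^3 + 3*j + 5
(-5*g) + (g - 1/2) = -4*g - 1/2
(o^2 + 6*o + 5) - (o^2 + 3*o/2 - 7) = 9*o/2 + 12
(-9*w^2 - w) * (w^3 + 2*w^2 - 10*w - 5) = -9*w^5 - 19*w^4 + 88*w^3 + 55*w^2 + 5*w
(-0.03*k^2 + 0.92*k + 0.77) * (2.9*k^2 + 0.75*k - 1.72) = -0.087*k^4 + 2.6455*k^3 + 2.9746*k^2 - 1.0049*k - 1.3244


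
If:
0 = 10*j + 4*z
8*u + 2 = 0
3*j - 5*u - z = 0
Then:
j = -5/22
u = -1/4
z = 25/44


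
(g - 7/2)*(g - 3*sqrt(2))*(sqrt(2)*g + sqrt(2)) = sqrt(2)*g^3 - 6*g^2 - 5*sqrt(2)*g^2/2 - 7*sqrt(2)*g/2 + 15*g + 21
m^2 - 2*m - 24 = (m - 6)*(m + 4)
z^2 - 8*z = z*(z - 8)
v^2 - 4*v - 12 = (v - 6)*(v + 2)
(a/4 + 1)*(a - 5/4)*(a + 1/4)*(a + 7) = a^4/4 + 5*a^3/2 + 267*a^2/64 - 503*a/64 - 35/16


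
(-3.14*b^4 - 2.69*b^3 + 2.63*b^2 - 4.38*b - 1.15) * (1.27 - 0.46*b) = 1.4444*b^5 - 2.7504*b^4 - 4.6261*b^3 + 5.3549*b^2 - 5.0336*b - 1.4605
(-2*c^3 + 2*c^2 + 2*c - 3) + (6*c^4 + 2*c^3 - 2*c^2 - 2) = 6*c^4 + 2*c - 5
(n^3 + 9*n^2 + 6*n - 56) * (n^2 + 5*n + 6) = n^5 + 14*n^4 + 57*n^3 + 28*n^2 - 244*n - 336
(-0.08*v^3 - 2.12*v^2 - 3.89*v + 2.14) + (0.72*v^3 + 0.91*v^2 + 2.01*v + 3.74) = 0.64*v^3 - 1.21*v^2 - 1.88*v + 5.88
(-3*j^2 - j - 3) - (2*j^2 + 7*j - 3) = -5*j^2 - 8*j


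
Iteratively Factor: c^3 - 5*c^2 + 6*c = (c - 2)*(c^2 - 3*c) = (c - 3)*(c - 2)*(c)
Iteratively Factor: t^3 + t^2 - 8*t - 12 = (t - 3)*(t^2 + 4*t + 4) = (t - 3)*(t + 2)*(t + 2)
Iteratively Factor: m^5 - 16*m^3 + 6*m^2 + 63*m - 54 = (m - 2)*(m^4 + 2*m^3 - 12*m^2 - 18*m + 27) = (m - 2)*(m + 3)*(m^3 - m^2 - 9*m + 9) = (m - 2)*(m + 3)^2*(m^2 - 4*m + 3) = (m - 3)*(m - 2)*(m + 3)^2*(m - 1)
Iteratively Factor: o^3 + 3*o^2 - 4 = (o + 2)*(o^2 + o - 2) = (o + 2)^2*(o - 1)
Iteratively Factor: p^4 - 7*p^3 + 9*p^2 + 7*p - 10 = (p - 2)*(p^3 - 5*p^2 - p + 5) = (p - 2)*(p + 1)*(p^2 - 6*p + 5) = (p - 2)*(p - 1)*(p + 1)*(p - 5)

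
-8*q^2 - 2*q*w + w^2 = (-4*q + w)*(2*q + w)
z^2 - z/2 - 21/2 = (z - 7/2)*(z + 3)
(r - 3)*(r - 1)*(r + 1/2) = r^3 - 7*r^2/2 + r + 3/2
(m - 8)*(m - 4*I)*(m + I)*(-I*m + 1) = -I*m^4 - 2*m^3 + 8*I*m^3 + 16*m^2 - 7*I*m^2 + 4*m + 56*I*m - 32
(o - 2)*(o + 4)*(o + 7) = o^3 + 9*o^2 + 6*o - 56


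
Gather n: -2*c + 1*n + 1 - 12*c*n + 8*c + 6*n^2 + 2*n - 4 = 6*c + 6*n^2 + n*(3 - 12*c) - 3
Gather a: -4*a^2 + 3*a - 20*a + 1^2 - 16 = -4*a^2 - 17*a - 15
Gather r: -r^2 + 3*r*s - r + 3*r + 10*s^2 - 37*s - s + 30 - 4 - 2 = -r^2 + r*(3*s + 2) + 10*s^2 - 38*s + 24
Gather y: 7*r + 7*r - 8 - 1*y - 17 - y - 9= 14*r - 2*y - 34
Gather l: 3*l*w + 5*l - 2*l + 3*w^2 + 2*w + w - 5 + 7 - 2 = l*(3*w + 3) + 3*w^2 + 3*w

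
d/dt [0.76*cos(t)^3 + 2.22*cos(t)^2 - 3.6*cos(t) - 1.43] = (-2.28*cos(t)^2 - 4.44*cos(t) + 3.6)*sin(t)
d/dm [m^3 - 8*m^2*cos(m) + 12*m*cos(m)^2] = 8*m^2*sin(m) + 3*m^2 - 12*m*sin(2*m) - 16*m*cos(m) + 12*cos(m)^2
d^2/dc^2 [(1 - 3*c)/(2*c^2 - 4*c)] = (c*(c - 2)*(9*c - 7) + (4 - 12*c)*(c - 1)^2)/(c^3*(c - 2)^3)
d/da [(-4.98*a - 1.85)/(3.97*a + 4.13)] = (-52.494913*a - 54.610577)/(3.97*a + 4.13)^3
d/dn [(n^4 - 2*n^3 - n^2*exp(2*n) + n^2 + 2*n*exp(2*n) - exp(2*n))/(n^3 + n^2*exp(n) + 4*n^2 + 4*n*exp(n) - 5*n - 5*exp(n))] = (-n^2*exp(n) + n^2 - 4*n*exp(n) + 10*n - exp(n) - 5)/(n^2 + 10*n + 25)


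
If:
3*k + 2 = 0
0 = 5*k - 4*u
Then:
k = -2/3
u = -5/6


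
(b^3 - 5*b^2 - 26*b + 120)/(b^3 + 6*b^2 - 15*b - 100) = (b - 6)/(b + 5)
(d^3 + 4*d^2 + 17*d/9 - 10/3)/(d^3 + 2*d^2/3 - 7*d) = (9*d^2 + 9*d - 10)/(3*d*(3*d - 7))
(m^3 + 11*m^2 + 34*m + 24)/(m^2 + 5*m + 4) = m + 6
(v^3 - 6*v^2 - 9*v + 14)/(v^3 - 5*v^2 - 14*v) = (v - 1)/v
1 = 1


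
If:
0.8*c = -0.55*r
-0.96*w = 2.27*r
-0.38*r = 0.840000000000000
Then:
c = 1.52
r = -2.21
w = 5.23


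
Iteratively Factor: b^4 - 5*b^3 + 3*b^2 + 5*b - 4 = (b - 4)*(b^3 - b^2 - b + 1) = (b - 4)*(b - 1)*(b^2 - 1) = (b - 4)*(b - 1)^2*(b + 1)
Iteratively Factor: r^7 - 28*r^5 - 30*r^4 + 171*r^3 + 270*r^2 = (r + 2)*(r^6 - 2*r^5 - 24*r^4 + 18*r^3 + 135*r^2) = (r - 5)*(r + 2)*(r^5 + 3*r^4 - 9*r^3 - 27*r^2) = r*(r - 5)*(r + 2)*(r^4 + 3*r^3 - 9*r^2 - 27*r) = r*(r - 5)*(r + 2)*(r + 3)*(r^3 - 9*r) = r^2*(r - 5)*(r + 2)*(r + 3)*(r^2 - 9) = r^2*(r - 5)*(r - 3)*(r + 2)*(r + 3)*(r + 3)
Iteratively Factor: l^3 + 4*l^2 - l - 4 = (l - 1)*(l^2 + 5*l + 4) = (l - 1)*(l + 1)*(l + 4)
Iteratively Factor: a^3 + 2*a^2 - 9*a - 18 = (a - 3)*(a^2 + 5*a + 6) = (a - 3)*(a + 3)*(a + 2)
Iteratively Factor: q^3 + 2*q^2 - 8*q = (q)*(q^2 + 2*q - 8) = q*(q + 4)*(q - 2)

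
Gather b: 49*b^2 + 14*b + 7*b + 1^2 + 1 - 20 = 49*b^2 + 21*b - 18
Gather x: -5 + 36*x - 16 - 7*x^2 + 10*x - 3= -7*x^2 + 46*x - 24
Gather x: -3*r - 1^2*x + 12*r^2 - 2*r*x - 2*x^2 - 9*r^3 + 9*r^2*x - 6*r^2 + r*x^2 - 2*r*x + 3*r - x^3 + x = -9*r^3 + 6*r^2 - x^3 + x^2*(r - 2) + x*(9*r^2 - 4*r)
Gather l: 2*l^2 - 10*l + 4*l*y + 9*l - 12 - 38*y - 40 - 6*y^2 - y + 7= 2*l^2 + l*(4*y - 1) - 6*y^2 - 39*y - 45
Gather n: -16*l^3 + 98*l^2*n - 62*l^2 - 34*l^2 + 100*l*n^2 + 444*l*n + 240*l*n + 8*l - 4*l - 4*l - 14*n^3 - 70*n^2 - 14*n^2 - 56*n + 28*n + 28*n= -16*l^3 - 96*l^2 - 14*n^3 + n^2*(100*l - 84) + n*(98*l^2 + 684*l)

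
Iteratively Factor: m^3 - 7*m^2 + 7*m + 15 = (m - 3)*(m^2 - 4*m - 5) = (m - 3)*(m + 1)*(m - 5)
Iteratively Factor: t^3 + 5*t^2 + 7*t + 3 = (t + 1)*(t^2 + 4*t + 3) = (t + 1)*(t + 3)*(t + 1)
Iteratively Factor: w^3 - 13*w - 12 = (w + 3)*(w^2 - 3*w - 4) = (w - 4)*(w + 3)*(w + 1)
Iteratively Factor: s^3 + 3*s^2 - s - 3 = (s - 1)*(s^2 + 4*s + 3) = (s - 1)*(s + 3)*(s + 1)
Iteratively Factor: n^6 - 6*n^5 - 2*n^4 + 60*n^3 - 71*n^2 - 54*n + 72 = (n - 3)*(n^5 - 3*n^4 - 11*n^3 + 27*n^2 + 10*n - 24) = (n - 3)*(n - 1)*(n^4 - 2*n^3 - 13*n^2 + 14*n + 24) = (n - 3)*(n - 1)*(n + 1)*(n^3 - 3*n^2 - 10*n + 24) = (n - 4)*(n - 3)*(n - 1)*(n + 1)*(n^2 + n - 6) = (n - 4)*(n - 3)*(n - 2)*(n - 1)*(n + 1)*(n + 3)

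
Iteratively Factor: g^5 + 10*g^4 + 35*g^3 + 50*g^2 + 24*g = (g + 1)*(g^4 + 9*g^3 + 26*g^2 + 24*g) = (g + 1)*(g + 3)*(g^3 + 6*g^2 + 8*g) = g*(g + 1)*(g + 3)*(g^2 + 6*g + 8) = g*(g + 1)*(g + 3)*(g + 4)*(g + 2)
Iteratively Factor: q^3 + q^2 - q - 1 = (q + 1)*(q^2 - 1) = (q - 1)*(q + 1)*(q + 1)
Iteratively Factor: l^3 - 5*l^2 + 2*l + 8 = (l + 1)*(l^2 - 6*l + 8) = (l - 4)*(l + 1)*(l - 2)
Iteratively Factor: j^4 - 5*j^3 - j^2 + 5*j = (j)*(j^3 - 5*j^2 - j + 5) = j*(j - 5)*(j^2 - 1) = j*(j - 5)*(j - 1)*(j + 1)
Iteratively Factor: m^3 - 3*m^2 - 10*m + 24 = (m - 4)*(m^2 + m - 6) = (m - 4)*(m + 3)*(m - 2)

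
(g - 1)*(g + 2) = g^2 + g - 2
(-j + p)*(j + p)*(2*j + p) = -2*j^3 - j^2*p + 2*j*p^2 + p^3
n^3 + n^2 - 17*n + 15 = (n - 3)*(n - 1)*(n + 5)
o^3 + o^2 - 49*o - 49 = (o - 7)*(o + 1)*(o + 7)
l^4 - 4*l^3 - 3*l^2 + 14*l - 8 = (l - 4)*(l - 1)^2*(l + 2)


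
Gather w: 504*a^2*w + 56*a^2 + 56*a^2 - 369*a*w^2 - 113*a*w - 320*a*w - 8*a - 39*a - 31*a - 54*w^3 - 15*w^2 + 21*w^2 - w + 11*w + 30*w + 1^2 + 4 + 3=112*a^2 - 78*a - 54*w^3 + w^2*(6 - 369*a) + w*(504*a^2 - 433*a + 40) + 8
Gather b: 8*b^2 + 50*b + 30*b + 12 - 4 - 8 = 8*b^2 + 80*b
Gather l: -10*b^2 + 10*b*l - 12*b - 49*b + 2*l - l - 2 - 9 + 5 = -10*b^2 - 61*b + l*(10*b + 1) - 6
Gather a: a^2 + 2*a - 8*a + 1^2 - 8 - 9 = a^2 - 6*a - 16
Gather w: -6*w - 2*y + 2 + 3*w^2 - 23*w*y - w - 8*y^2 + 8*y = 3*w^2 + w*(-23*y - 7) - 8*y^2 + 6*y + 2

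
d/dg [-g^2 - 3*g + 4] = -2*g - 3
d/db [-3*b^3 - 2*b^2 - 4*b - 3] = -9*b^2 - 4*b - 4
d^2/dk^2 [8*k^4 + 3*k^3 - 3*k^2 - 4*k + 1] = 96*k^2 + 18*k - 6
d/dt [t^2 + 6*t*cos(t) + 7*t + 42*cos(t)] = -6*t*sin(t) + 2*t - 42*sin(t) + 6*cos(t) + 7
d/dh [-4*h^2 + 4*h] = 4 - 8*h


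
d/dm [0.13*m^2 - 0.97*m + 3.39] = 0.26*m - 0.97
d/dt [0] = 0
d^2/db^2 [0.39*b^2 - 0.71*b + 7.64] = 0.780000000000000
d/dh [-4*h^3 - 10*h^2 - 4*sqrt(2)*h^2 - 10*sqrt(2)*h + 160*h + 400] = -12*h^2 - 20*h - 8*sqrt(2)*h - 10*sqrt(2) + 160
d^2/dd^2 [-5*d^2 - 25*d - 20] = -10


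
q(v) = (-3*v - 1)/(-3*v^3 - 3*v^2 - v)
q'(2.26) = -0.12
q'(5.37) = -0.01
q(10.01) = 0.01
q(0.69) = 0.99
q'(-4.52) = 0.03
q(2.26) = 0.15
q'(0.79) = -1.51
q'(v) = (-3*v - 1)*(9*v^2 + 6*v + 1)/(-3*v^3 - 3*v^2 - v)^2 - 3/(-3*v^3 - 3*v^2 - v) = (-18*v^3 - 18*v^2 - 6*v - 1)/(v^2*(9*v^4 + 18*v^3 + 15*v^2 + 6*v + 1))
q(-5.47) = 0.04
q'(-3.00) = 0.10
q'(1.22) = -0.55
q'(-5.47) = 0.01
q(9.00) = 0.01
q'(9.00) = 0.00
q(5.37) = 0.03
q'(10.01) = -0.00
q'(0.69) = -2.04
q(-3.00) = 0.14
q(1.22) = 0.42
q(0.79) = 0.81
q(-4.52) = 0.06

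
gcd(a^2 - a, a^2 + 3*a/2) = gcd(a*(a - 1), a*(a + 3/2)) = a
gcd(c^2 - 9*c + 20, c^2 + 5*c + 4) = 1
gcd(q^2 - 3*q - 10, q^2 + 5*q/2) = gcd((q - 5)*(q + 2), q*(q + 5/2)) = 1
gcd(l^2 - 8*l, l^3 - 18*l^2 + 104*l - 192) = l - 8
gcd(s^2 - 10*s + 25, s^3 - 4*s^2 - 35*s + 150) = s^2 - 10*s + 25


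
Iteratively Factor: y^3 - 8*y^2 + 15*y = (y - 3)*(y^2 - 5*y) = y*(y - 3)*(y - 5)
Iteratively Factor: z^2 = (z)*(z)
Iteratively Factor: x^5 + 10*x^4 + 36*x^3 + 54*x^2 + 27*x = (x)*(x^4 + 10*x^3 + 36*x^2 + 54*x + 27) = x*(x + 3)*(x^3 + 7*x^2 + 15*x + 9) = x*(x + 1)*(x + 3)*(x^2 + 6*x + 9) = x*(x + 1)*(x + 3)^2*(x + 3)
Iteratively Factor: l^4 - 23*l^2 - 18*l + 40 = (l + 2)*(l^3 - 2*l^2 - 19*l + 20) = (l - 5)*(l + 2)*(l^2 + 3*l - 4) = (l - 5)*(l + 2)*(l + 4)*(l - 1)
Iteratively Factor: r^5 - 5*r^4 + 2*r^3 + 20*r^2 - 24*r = (r - 3)*(r^4 - 2*r^3 - 4*r^2 + 8*r) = (r - 3)*(r + 2)*(r^3 - 4*r^2 + 4*r) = (r - 3)*(r - 2)*(r + 2)*(r^2 - 2*r) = r*(r - 3)*(r - 2)*(r + 2)*(r - 2)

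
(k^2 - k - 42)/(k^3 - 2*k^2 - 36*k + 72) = (k - 7)/(k^2 - 8*k + 12)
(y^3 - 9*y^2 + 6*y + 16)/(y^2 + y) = y - 10 + 16/y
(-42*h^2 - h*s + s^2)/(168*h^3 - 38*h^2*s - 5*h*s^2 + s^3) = 1/(-4*h + s)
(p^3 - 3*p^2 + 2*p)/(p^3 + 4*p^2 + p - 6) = p*(p - 2)/(p^2 + 5*p + 6)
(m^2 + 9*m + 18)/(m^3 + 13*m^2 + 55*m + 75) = (m + 6)/(m^2 + 10*m + 25)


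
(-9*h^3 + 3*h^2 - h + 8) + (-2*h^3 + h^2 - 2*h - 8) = -11*h^3 + 4*h^2 - 3*h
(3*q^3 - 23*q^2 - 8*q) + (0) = 3*q^3 - 23*q^2 - 8*q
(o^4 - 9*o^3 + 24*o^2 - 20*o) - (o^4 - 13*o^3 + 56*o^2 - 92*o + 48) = 4*o^3 - 32*o^2 + 72*o - 48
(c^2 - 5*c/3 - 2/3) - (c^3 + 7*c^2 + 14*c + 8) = -c^3 - 6*c^2 - 47*c/3 - 26/3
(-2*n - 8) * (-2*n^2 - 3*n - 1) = 4*n^3 + 22*n^2 + 26*n + 8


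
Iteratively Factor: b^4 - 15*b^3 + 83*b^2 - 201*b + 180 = (b - 5)*(b^3 - 10*b^2 + 33*b - 36) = (b - 5)*(b - 3)*(b^2 - 7*b + 12) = (b - 5)*(b - 4)*(b - 3)*(b - 3)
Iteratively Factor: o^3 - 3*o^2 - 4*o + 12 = (o + 2)*(o^2 - 5*o + 6) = (o - 3)*(o + 2)*(o - 2)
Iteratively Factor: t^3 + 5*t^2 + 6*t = (t + 2)*(t^2 + 3*t) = (t + 2)*(t + 3)*(t)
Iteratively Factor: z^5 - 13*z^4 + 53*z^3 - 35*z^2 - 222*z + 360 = (z - 4)*(z^4 - 9*z^3 + 17*z^2 + 33*z - 90) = (z - 5)*(z - 4)*(z^3 - 4*z^2 - 3*z + 18) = (z - 5)*(z - 4)*(z - 3)*(z^2 - z - 6) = (z - 5)*(z - 4)*(z - 3)^2*(z + 2)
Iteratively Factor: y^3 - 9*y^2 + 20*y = (y)*(y^2 - 9*y + 20) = y*(y - 5)*(y - 4)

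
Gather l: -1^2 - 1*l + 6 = 5 - l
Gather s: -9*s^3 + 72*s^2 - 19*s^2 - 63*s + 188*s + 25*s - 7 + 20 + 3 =-9*s^3 + 53*s^2 + 150*s + 16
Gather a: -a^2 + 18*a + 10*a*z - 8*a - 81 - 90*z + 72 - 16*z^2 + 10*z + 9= -a^2 + a*(10*z + 10) - 16*z^2 - 80*z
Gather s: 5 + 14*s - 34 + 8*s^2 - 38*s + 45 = 8*s^2 - 24*s + 16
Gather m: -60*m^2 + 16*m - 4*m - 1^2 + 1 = -60*m^2 + 12*m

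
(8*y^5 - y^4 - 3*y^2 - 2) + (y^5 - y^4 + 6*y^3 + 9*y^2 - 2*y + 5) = 9*y^5 - 2*y^4 + 6*y^3 + 6*y^2 - 2*y + 3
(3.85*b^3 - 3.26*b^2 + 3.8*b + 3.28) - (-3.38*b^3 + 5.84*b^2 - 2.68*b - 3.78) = 7.23*b^3 - 9.1*b^2 + 6.48*b + 7.06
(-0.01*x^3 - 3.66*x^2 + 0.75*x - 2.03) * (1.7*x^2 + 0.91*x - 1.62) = -0.017*x^5 - 6.2311*x^4 - 2.0394*x^3 + 3.1607*x^2 - 3.0623*x + 3.2886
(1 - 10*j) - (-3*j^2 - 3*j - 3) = 3*j^2 - 7*j + 4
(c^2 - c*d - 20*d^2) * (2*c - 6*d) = 2*c^3 - 8*c^2*d - 34*c*d^2 + 120*d^3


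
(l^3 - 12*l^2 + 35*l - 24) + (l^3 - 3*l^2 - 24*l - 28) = 2*l^3 - 15*l^2 + 11*l - 52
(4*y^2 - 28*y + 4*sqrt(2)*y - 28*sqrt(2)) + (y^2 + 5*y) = 5*y^2 - 23*y + 4*sqrt(2)*y - 28*sqrt(2)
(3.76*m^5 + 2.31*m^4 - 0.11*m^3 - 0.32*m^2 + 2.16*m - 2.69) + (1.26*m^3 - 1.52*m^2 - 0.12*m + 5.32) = 3.76*m^5 + 2.31*m^4 + 1.15*m^3 - 1.84*m^2 + 2.04*m + 2.63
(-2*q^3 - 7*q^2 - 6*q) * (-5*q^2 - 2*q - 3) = 10*q^5 + 39*q^4 + 50*q^3 + 33*q^2 + 18*q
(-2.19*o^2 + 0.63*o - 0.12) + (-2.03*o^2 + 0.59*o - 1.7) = -4.22*o^2 + 1.22*o - 1.82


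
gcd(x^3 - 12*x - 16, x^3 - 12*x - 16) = x^3 - 12*x - 16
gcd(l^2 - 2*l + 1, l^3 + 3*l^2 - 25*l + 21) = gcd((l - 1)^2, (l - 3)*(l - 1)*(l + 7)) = l - 1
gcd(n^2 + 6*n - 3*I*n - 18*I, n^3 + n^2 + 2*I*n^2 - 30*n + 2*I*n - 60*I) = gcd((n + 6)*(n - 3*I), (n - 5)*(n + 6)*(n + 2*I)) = n + 6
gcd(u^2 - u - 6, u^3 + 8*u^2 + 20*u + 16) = u + 2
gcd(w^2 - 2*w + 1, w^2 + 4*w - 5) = w - 1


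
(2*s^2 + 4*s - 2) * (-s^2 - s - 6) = -2*s^4 - 6*s^3 - 14*s^2 - 22*s + 12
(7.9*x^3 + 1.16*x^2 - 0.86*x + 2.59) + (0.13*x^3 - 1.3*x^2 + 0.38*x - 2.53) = 8.03*x^3 - 0.14*x^2 - 0.48*x + 0.0600000000000001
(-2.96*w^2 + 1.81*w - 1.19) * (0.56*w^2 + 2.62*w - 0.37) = -1.6576*w^4 - 6.7416*w^3 + 5.171*w^2 - 3.7875*w + 0.4403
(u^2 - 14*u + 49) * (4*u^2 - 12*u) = 4*u^4 - 68*u^3 + 364*u^2 - 588*u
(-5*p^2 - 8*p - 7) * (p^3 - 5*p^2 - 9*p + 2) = -5*p^5 + 17*p^4 + 78*p^3 + 97*p^2 + 47*p - 14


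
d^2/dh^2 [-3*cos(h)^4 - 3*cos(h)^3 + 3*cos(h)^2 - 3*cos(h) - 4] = 48*sin(h)^4 - 48*sin(h)^2 + 21*cos(h)/4 + 27*cos(3*h)/4 + 6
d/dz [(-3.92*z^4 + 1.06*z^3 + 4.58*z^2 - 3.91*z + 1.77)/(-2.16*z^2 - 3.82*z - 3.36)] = (16.9344*z^5 + 42.6336*z^4 + 44.5864*z^3 - 36.626*z^2 - 23.1312*z + 19.899)/(4.6656*z^4 + 16.5024*z^3 + 29.1076*z^2 + 25.6704*z + 11.2896)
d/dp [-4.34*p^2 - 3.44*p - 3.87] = -8.68*p - 3.44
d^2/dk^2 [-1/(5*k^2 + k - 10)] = 2*(25*k^2 + 5*k - (10*k + 1)^2 - 50)/(5*k^2 + k - 10)^3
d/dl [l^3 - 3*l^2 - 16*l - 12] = 3*l^2 - 6*l - 16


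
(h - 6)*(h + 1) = h^2 - 5*h - 6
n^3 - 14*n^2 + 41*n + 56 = (n - 8)*(n - 7)*(n + 1)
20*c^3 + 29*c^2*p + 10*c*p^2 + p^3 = (c + p)*(4*c + p)*(5*c + p)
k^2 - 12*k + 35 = (k - 7)*(k - 5)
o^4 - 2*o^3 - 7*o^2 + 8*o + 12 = (o - 3)*(o - 2)*(o + 1)*(o + 2)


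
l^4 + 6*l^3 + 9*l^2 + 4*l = l*(l + 1)^2*(l + 4)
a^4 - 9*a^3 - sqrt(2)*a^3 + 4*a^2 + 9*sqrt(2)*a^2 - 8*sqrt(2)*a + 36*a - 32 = (a - 8)*(a - 1)*(a - 2*sqrt(2))*(a + sqrt(2))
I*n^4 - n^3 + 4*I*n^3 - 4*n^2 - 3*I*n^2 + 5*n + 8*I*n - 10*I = (n + 5)*(n - I)*(n + 2*I)*(I*n - I)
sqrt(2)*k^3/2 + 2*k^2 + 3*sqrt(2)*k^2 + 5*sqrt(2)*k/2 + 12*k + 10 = (k + 5)*(k + 2*sqrt(2))*(sqrt(2)*k/2 + sqrt(2)/2)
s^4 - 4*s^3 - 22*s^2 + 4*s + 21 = (s - 7)*(s - 1)*(s + 1)*(s + 3)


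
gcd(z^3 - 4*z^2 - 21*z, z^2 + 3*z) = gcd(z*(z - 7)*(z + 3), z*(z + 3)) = z^2 + 3*z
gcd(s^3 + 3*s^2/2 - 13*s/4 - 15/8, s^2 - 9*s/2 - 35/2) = s + 5/2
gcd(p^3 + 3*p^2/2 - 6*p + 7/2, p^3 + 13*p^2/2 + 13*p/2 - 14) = p^2 + 5*p/2 - 7/2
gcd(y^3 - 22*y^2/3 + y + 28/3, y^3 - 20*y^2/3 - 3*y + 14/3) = y^2 - 6*y - 7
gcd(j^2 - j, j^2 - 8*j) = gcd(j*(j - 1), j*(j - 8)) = j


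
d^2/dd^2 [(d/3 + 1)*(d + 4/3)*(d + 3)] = 2*d + 44/9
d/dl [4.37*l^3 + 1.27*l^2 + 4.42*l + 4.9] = 13.11*l^2 + 2.54*l + 4.42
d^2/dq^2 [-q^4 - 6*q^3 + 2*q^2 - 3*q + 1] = -12*q^2 - 36*q + 4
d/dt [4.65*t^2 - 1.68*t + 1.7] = 9.3*t - 1.68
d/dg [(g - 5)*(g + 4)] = 2*g - 1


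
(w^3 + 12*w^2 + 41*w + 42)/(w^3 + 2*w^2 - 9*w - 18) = (w + 7)/(w - 3)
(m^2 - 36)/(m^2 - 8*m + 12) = (m + 6)/(m - 2)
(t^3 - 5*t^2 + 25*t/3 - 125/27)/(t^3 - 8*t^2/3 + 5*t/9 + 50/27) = (3*t - 5)/(3*t + 2)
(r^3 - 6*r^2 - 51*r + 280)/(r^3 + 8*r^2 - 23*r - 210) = (r - 8)/(r + 6)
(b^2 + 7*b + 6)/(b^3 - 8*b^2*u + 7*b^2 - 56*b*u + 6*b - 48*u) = 1/(b - 8*u)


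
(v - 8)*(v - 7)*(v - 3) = v^3 - 18*v^2 + 101*v - 168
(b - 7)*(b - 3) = b^2 - 10*b + 21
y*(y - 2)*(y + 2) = y^3 - 4*y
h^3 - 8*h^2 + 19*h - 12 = (h - 4)*(h - 3)*(h - 1)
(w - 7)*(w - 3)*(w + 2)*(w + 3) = w^4 - 5*w^3 - 23*w^2 + 45*w + 126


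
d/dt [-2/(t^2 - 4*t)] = 4*(t - 2)/(t^2*(t - 4)^2)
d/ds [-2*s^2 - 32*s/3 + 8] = -4*s - 32/3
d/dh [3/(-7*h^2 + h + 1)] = 3*(14*h - 1)/(-7*h^2 + h + 1)^2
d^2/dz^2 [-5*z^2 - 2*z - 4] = -10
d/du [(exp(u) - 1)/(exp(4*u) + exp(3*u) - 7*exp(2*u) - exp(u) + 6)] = (-3*exp(2*u) - 4*exp(u) + 5)*exp(u)/(exp(6*u) + 4*exp(5*u) - 6*exp(4*u) - 32*exp(3*u) + exp(2*u) + 60*exp(u) + 36)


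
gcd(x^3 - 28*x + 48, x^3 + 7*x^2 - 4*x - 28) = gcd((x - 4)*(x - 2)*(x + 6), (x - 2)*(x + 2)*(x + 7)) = x - 2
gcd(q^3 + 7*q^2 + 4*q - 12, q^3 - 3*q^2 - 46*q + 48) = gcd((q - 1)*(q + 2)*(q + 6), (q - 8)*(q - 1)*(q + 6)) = q^2 + 5*q - 6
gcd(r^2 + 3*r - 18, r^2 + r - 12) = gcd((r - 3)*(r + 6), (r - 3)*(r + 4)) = r - 3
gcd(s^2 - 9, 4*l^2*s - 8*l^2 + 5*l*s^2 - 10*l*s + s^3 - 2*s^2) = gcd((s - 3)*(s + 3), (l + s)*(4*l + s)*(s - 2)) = 1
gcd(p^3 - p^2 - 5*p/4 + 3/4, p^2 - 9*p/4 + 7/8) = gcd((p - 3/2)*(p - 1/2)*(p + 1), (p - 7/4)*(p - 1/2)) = p - 1/2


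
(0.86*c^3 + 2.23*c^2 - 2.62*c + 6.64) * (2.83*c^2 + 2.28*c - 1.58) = 2.4338*c^5 + 8.2717*c^4 - 3.689*c^3 + 9.2942*c^2 + 19.2788*c - 10.4912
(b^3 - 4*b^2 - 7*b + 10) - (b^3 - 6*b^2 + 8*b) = 2*b^2 - 15*b + 10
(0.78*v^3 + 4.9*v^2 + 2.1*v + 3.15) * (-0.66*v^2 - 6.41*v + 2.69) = -0.5148*v^5 - 8.2338*v^4 - 30.6968*v^3 - 2.359*v^2 - 14.5425*v + 8.4735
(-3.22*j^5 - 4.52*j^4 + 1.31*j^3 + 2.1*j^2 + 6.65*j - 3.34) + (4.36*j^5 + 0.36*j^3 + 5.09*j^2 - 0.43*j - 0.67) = 1.14*j^5 - 4.52*j^4 + 1.67*j^3 + 7.19*j^2 + 6.22*j - 4.01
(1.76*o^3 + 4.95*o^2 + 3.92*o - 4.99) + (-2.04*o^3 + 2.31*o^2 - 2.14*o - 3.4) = -0.28*o^3 + 7.26*o^2 + 1.78*o - 8.39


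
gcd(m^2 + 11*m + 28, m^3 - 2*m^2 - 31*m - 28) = m + 4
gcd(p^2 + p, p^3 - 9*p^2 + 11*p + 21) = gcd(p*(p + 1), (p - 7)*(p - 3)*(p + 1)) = p + 1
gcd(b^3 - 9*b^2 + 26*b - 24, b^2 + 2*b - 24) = b - 4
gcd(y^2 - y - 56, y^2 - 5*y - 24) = y - 8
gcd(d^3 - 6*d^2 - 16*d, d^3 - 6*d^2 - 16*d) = d^3 - 6*d^2 - 16*d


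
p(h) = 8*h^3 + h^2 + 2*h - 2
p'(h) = 24*h^2 + 2*h + 2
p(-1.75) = -45.31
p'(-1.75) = 72.00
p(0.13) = -1.71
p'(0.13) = 2.67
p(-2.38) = -108.95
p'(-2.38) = 133.19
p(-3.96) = -491.03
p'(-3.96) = 370.44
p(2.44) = 125.05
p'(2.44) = 149.77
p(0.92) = 6.92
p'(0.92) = 24.15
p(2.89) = 205.23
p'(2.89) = 208.23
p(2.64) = 157.45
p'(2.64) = 174.55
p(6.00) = 1774.00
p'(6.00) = 878.00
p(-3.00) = -215.00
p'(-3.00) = 212.00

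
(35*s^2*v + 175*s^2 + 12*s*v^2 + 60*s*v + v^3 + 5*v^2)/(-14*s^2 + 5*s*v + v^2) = (-5*s*v - 25*s - v^2 - 5*v)/(2*s - v)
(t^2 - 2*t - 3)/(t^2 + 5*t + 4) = (t - 3)/(t + 4)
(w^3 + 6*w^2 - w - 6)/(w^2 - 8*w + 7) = (w^2 + 7*w + 6)/(w - 7)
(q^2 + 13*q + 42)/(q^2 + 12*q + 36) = (q + 7)/(q + 6)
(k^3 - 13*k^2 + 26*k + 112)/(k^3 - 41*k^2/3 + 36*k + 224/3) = 3*(k + 2)/(3*k + 4)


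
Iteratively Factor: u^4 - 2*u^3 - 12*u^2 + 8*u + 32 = (u + 2)*(u^3 - 4*u^2 - 4*u + 16) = (u + 2)^2*(u^2 - 6*u + 8) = (u - 4)*(u + 2)^2*(u - 2)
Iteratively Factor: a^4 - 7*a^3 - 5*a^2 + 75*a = (a)*(a^3 - 7*a^2 - 5*a + 75) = a*(a - 5)*(a^2 - 2*a - 15) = a*(a - 5)^2*(a + 3)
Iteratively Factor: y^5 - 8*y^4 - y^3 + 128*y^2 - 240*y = (y - 5)*(y^4 - 3*y^3 - 16*y^2 + 48*y) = (y - 5)*(y - 3)*(y^3 - 16*y) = (y - 5)*(y - 3)*(y + 4)*(y^2 - 4*y) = y*(y - 5)*(y - 3)*(y + 4)*(y - 4)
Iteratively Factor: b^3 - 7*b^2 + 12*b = (b - 4)*(b^2 - 3*b) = b*(b - 4)*(b - 3)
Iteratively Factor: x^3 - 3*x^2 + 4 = (x + 1)*(x^2 - 4*x + 4) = (x - 2)*(x + 1)*(x - 2)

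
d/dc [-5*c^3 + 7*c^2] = c*(14 - 15*c)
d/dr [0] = 0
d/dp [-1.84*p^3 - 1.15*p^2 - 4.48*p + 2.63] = -5.52*p^2 - 2.3*p - 4.48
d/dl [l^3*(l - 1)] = l^2*(4*l - 3)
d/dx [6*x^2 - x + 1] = 12*x - 1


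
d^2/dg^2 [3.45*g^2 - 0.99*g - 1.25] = 6.90000000000000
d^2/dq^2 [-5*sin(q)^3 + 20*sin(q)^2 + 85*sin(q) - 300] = 45*sin(q)^3 - 80*sin(q)^2 - 115*sin(q) + 40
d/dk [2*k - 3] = 2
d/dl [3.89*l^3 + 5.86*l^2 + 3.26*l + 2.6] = 11.67*l^2 + 11.72*l + 3.26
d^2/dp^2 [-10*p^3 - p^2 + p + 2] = -60*p - 2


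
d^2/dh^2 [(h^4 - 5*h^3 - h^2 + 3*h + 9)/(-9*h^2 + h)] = 2*(-81*h^6 + 27*h^5 - 3*h^4 - 229*h^3 - 2187*h^2 + 243*h - 9)/(h^3*(729*h^3 - 243*h^2 + 27*h - 1))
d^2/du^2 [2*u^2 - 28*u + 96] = 4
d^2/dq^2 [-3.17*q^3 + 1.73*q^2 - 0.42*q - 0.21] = 3.46 - 19.02*q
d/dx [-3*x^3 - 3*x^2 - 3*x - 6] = -9*x^2 - 6*x - 3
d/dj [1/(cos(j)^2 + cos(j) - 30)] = (2*cos(j) + 1)*sin(j)/(cos(j)^2 + cos(j) - 30)^2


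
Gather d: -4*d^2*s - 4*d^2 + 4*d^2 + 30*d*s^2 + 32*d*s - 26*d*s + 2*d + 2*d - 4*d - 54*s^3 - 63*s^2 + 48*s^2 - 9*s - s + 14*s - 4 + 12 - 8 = -4*d^2*s + d*(30*s^2 + 6*s) - 54*s^3 - 15*s^2 + 4*s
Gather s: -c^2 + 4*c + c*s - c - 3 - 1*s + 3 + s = -c^2 + c*s + 3*c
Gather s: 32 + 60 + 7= 99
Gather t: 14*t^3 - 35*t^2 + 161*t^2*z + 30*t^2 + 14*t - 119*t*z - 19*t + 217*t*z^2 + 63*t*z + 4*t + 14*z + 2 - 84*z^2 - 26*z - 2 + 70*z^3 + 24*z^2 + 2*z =14*t^3 + t^2*(161*z - 5) + t*(217*z^2 - 56*z - 1) + 70*z^3 - 60*z^2 - 10*z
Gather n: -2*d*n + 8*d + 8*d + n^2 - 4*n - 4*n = 16*d + n^2 + n*(-2*d - 8)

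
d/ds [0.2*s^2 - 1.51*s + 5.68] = 0.4*s - 1.51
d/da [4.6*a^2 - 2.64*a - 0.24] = 9.2*a - 2.64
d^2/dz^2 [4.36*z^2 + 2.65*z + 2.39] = 8.72000000000000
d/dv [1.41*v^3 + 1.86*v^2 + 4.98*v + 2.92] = 4.23*v^2 + 3.72*v + 4.98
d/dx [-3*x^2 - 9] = -6*x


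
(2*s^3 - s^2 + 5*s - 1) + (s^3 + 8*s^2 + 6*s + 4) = 3*s^3 + 7*s^2 + 11*s + 3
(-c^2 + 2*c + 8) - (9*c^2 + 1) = -10*c^2 + 2*c + 7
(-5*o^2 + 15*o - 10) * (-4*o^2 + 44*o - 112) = 20*o^4 - 280*o^3 + 1260*o^2 - 2120*o + 1120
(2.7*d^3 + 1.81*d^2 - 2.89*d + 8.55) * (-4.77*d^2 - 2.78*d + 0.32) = -12.879*d^5 - 16.1397*d^4 + 9.6175*d^3 - 32.1701*d^2 - 24.6938*d + 2.736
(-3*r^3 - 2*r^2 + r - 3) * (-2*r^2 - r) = 6*r^5 + 7*r^4 + 5*r^2 + 3*r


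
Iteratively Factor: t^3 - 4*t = (t)*(t^2 - 4) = t*(t - 2)*(t + 2)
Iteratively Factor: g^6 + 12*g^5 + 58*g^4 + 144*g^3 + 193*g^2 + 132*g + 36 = (g + 3)*(g^5 + 9*g^4 + 31*g^3 + 51*g^2 + 40*g + 12) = (g + 3)^2*(g^4 + 6*g^3 + 13*g^2 + 12*g + 4) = (g + 1)*(g + 3)^2*(g^3 + 5*g^2 + 8*g + 4) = (g + 1)*(g + 2)*(g + 3)^2*(g^2 + 3*g + 2) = (g + 1)*(g + 2)^2*(g + 3)^2*(g + 1)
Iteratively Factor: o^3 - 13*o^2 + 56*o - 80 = (o - 5)*(o^2 - 8*o + 16) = (o - 5)*(o - 4)*(o - 4)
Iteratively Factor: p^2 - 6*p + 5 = (p - 1)*(p - 5)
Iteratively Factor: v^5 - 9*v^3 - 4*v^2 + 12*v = (v - 1)*(v^4 + v^3 - 8*v^2 - 12*v) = (v - 1)*(v + 2)*(v^3 - v^2 - 6*v) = v*(v - 1)*(v + 2)*(v^2 - v - 6) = v*(v - 1)*(v + 2)^2*(v - 3)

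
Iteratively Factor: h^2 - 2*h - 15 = (h - 5)*(h + 3)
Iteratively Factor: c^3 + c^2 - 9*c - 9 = (c + 1)*(c^2 - 9) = (c - 3)*(c + 1)*(c + 3)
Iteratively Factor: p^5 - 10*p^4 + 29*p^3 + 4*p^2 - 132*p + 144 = (p - 4)*(p^4 - 6*p^3 + 5*p^2 + 24*p - 36) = (p - 4)*(p - 2)*(p^3 - 4*p^2 - 3*p + 18) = (p - 4)*(p - 3)*(p - 2)*(p^2 - p - 6) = (p - 4)*(p - 3)*(p - 2)*(p + 2)*(p - 3)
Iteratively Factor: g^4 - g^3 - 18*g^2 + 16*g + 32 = (g + 4)*(g^3 - 5*g^2 + 2*g + 8) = (g - 4)*(g + 4)*(g^2 - g - 2) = (g - 4)*(g - 2)*(g + 4)*(g + 1)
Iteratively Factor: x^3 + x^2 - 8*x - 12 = (x - 3)*(x^2 + 4*x + 4) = (x - 3)*(x + 2)*(x + 2)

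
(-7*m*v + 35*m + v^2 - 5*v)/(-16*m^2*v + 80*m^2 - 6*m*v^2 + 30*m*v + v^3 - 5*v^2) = (-7*m + v)/(-16*m^2 - 6*m*v + v^2)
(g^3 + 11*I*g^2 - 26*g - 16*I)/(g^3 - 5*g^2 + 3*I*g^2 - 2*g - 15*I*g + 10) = (g + 8*I)/(g - 5)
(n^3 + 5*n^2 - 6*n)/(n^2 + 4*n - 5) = n*(n + 6)/(n + 5)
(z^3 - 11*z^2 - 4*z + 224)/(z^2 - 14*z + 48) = (z^2 - 3*z - 28)/(z - 6)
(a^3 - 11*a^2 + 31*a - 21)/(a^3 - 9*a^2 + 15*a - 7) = (a - 3)/(a - 1)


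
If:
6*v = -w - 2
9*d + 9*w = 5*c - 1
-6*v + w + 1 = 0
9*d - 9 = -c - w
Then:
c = -1/3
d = 65/54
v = -1/12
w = -3/2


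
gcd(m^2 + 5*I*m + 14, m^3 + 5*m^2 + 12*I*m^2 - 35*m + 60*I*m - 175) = m + 7*I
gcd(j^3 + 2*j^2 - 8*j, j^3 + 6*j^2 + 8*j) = j^2 + 4*j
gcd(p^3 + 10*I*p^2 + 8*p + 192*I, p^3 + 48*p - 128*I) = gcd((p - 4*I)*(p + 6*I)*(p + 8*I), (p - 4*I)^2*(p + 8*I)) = p^2 + 4*I*p + 32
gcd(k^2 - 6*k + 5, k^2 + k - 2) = k - 1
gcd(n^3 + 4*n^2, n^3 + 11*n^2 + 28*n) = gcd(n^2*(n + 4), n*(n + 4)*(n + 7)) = n^2 + 4*n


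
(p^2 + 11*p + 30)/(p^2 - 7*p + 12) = (p^2 + 11*p + 30)/(p^2 - 7*p + 12)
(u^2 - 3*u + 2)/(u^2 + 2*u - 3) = (u - 2)/(u + 3)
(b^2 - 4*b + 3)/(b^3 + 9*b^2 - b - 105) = (b - 1)/(b^2 + 12*b + 35)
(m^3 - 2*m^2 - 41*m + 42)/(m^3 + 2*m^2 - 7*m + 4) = (m^2 - m - 42)/(m^2 + 3*m - 4)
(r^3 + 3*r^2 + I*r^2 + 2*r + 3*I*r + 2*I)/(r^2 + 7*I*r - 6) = (r^2 + 3*r + 2)/(r + 6*I)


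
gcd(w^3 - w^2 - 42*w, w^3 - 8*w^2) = w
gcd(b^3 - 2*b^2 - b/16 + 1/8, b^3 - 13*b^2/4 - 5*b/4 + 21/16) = 1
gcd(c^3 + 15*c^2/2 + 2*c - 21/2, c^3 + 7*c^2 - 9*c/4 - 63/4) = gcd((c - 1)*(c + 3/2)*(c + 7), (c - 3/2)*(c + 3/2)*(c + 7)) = c^2 + 17*c/2 + 21/2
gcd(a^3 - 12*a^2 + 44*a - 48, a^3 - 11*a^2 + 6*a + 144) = a - 6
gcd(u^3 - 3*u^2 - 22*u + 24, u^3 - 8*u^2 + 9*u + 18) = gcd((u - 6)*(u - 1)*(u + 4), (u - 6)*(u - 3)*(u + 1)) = u - 6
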